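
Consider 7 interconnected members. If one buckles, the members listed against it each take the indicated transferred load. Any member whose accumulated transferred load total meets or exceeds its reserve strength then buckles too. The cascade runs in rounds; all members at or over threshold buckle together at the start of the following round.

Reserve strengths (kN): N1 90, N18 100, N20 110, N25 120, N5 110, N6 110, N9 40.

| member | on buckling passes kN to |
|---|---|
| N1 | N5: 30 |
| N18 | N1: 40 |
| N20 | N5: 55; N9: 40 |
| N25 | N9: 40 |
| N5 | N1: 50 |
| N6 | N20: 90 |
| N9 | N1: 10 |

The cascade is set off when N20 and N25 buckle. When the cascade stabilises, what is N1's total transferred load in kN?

10

Round 1 — N20, N25 buckle (initial).
  N5: +55 → 55 < 110
  N9: +40+40 → 80 ≥ 40
Round 2 — N9 buckles.
  N1: +10 → 10 < 90
No further bucklings.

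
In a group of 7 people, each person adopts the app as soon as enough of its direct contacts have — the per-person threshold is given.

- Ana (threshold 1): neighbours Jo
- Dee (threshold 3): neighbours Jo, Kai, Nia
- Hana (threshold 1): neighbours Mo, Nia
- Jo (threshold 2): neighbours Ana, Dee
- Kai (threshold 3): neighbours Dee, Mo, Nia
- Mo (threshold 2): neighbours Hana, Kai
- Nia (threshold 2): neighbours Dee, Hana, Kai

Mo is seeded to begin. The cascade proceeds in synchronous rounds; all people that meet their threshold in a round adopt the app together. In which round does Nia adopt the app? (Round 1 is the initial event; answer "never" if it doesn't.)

never

Round 1 — Mo adopts the app (initial).
Round 2 — checking thresholds:
  Hana: 1 of 2 neighbours ≥ 1, adopts the app.
  Kai: 1 of 3 neighbours < 3, not yet.
Round 3 — no new adoptions; cascade stops.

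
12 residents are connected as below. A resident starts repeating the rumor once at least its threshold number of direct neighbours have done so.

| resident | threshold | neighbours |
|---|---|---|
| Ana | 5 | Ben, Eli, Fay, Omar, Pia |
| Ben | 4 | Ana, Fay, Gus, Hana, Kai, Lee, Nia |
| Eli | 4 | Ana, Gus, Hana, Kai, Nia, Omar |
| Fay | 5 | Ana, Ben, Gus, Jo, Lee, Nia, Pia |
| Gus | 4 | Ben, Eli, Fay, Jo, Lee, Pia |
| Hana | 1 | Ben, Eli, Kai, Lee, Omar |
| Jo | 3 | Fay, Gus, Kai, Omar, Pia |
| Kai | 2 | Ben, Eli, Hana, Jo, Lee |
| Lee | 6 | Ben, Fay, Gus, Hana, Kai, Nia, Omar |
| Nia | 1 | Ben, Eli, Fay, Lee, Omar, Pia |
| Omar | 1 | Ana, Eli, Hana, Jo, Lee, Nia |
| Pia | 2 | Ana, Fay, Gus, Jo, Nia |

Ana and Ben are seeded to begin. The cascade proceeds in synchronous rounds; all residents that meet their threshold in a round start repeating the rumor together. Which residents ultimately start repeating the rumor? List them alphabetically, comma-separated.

Ana, Ben, Eli, Fay, Gus, Hana, Jo, Kai, Lee, Nia, Omar, Pia

Round 1 — Ana, Ben start repeating the rumor (initial).
Round 2 — checking thresholds:
  Eli: 1 of 6 neighbours < 4, holds.
  Fay: 2 of 7 neighbours < 5, holds.
  Gus: 1 of 6 neighbours < 4, holds.
  Hana: 1 of 5 neighbours ≥ 1, starts repeating the rumor.
  Kai: 1 of 5 neighbours < 2, holds.
  Lee: 1 of 7 neighbours < 6, holds.
  Nia: 1 of 6 neighbours ≥ 1, starts repeating the rumor.
  Omar: 1 of 6 neighbours ≥ 1, starts repeating the rumor.
  Pia: 1 of 5 neighbours < 2, holds.
Round 3 — checking thresholds:
  Eli: 4 of 6 neighbours ≥ 4, starts repeating the rumor.
  Fay: 3 of 7 neighbours < 5, holds.
  Gus: 1 of 6 neighbours < 4, holds.
  Jo: 1 of 5 neighbours < 3, holds.
  Kai: 2 of 5 neighbours ≥ 2, starts repeating the rumor.
  Lee: 4 of 7 neighbours < 6, holds.
  Pia: 2 of 5 neighbours ≥ 2, starts repeating the rumor.
Round 4 — checking thresholds:
  Fay: 4 of 7 neighbours < 5, holds.
  Gus: 3 of 6 neighbours < 4, holds.
  Jo: 3 of 5 neighbours ≥ 3, starts repeating the rumor.
  Lee: 5 of 7 neighbours < 6, holds.
Round 5 — checking thresholds:
  Fay: 5 of 7 neighbours ≥ 5, starts repeating the rumor.
  Gus: 4 of 6 neighbours ≥ 4, starts repeating the rumor.
  Lee: 5 of 7 neighbours < 6, holds.
Round 6 — checking thresholds:
  Lee: 7 of 7 neighbours ≥ 6, starts repeating the rumor.
Round 7 — no new spreads; cascade stops.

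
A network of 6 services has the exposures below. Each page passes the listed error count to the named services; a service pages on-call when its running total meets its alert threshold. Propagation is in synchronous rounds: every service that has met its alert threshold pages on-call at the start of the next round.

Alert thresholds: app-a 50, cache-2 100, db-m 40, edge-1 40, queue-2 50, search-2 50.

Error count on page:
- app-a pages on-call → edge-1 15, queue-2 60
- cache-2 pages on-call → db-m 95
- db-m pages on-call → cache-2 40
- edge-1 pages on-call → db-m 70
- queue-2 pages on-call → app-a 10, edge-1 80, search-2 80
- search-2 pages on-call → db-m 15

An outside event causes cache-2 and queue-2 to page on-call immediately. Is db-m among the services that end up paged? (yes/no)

yes

Round 1 — cache-2, queue-2 page on-call (initial).
  app-a: +10 → 10 < 50
  db-m: +95 → 95 ≥ 40
  edge-1: +80 → 80 ≥ 40
  search-2: +80 → 80 ≥ 50
Round 2 — db-m, edge-1, search-2 page on-call.
No further pages.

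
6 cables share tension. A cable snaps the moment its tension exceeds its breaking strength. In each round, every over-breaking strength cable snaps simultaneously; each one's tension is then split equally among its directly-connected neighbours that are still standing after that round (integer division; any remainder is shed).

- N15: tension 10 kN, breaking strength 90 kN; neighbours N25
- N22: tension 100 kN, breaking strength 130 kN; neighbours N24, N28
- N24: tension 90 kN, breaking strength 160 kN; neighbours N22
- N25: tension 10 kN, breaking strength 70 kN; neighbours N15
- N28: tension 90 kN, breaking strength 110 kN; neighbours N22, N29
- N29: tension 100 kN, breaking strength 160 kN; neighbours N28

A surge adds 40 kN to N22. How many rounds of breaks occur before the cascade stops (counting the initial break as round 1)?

Round 1 — N22 at 140 > 130. N22 snaps.
  N22 sheds 140 kN to N24, N28: 70 each.
    N24: 90+70 = 160 ≤ 160
    N28: 90+70 = 160 > 110
Round 2 — N28 snaps.
  N28 sheds 160 kN to N29: 160 each.
    N29: 100+160 = 260 > 160
Round 3 — N29 snaps.
  N29 sheds 260 kN: no online neighbours, lost.
No further breaks.

3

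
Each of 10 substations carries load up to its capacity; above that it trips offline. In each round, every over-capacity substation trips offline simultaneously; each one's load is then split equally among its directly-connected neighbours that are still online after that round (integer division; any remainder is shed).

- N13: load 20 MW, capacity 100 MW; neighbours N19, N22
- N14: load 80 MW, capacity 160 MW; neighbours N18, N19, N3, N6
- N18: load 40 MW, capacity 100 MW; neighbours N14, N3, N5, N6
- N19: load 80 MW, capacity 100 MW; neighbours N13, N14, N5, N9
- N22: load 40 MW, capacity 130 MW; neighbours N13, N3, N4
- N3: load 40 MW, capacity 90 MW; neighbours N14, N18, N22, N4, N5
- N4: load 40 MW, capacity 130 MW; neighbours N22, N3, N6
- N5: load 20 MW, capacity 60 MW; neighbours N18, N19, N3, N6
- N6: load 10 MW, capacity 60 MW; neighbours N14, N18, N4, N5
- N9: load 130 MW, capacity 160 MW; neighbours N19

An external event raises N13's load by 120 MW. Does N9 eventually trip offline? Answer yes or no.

yes

Round 1 — N13 at 140 > 100. N13 trips offline.
  N13 sheds 140 MW to N19, N22: 70 each.
    N19: 80+70 = 150 > 100
    N22: 40+70 = 110 ≤ 130
Round 2 — N19 trips offline.
  N19 sheds 150 MW to N14, N5, N9: 50 each.
    N14: 80+50 = 130 ≤ 160
    N5: 20+50 = 70 > 60
    N9: 130+50 = 180 > 160
Round 3 — N5, N9 trip offline.
  N5 sheds 70 MW to N18, N3, N6: 23 each (1 lost).
    N18: 40+23 = 63 ≤ 100
    N3: 40+23 = 63 ≤ 90
    N6: 10+23 = 33 ≤ 60
  N9 sheds 180 MW: no online neighbours, lost.
No further trips.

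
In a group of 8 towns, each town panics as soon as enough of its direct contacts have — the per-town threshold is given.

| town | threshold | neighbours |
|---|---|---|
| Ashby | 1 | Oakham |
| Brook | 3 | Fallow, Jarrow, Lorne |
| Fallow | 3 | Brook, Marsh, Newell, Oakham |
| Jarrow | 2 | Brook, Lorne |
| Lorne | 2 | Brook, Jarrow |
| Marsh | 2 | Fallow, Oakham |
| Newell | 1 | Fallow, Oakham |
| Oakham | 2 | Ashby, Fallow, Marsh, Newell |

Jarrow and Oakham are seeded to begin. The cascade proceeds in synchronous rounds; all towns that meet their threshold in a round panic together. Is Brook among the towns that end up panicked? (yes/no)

Round 1 — Jarrow, Oakham panic (initial).
Round 2 — checking thresholds:
  Ashby: 1 of 1 neighbours ≥ 1, panics.
  Brook: 1 of 3 neighbours < 3, not yet.
  Fallow: 1 of 4 neighbours < 3, not yet.
  Lorne: 1 of 2 neighbours < 2, not yet.
  Marsh: 1 of 2 neighbours < 2, not yet.
  Newell: 1 of 2 neighbours ≥ 1, panics.
Round 3 — no new panics; cascade stops.

no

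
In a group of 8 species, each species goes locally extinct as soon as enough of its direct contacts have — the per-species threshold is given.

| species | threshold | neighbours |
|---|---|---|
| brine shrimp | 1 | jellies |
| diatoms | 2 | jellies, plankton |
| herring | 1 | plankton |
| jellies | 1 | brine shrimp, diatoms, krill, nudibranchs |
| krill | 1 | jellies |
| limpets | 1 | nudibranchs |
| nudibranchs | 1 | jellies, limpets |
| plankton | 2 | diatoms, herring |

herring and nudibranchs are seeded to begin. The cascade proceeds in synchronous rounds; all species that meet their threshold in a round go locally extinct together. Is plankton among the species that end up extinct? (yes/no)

Round 1 — herring, nudibranchs go locally extinct (initial).
Round 2 — checking thresholds:
  jellies: 1 of 4 neighbours ≥ 1, goes locally extinct.
  limpets: 1 of 1 neighbours ≥ 1, goes locally extinct.
  plankton: 1 of 2 neighbours < 2, holds.
Round 3 — checking thresholds:
  brine shrimp: 1 of 1 neighbours ≥ 1, goes locally extinct.
  diatoms: 1 of 2 neighbours < 2, holds.
  krill: 1 of 1 neighbours ≥ 1, goes locally extinct.
  plankton: 1 of 2 neighbours < 2, holds.
Round 4 — no new extinctions; cascade stops.

no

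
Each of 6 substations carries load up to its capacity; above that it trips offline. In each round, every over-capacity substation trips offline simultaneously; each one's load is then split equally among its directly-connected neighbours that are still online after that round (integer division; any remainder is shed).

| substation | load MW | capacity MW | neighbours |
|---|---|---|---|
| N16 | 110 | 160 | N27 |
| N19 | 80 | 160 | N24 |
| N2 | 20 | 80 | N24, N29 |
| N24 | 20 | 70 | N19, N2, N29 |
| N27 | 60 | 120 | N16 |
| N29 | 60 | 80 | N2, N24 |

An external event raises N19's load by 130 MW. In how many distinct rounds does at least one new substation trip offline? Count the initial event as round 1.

Round 1 — N19 at 210 > 160. N19 trips offline.
  N19 sheds 210 MW to N24: 210 each.
    N24: 20+210 = 230 > 70
Round 2 — N24 trips offline.
  N24 sheds 230 MW to N2, N29: 115 each.
    N2: 20+115 = 135 > 80
    N29: 60+115 = 175 > 80
Round 3 — N2, N29 trip offline.
  N2 sheds 135 MW: no online neighbours, lost.
  N29 sheds 175 MW: no online neighbours, lost.
No further trips.

3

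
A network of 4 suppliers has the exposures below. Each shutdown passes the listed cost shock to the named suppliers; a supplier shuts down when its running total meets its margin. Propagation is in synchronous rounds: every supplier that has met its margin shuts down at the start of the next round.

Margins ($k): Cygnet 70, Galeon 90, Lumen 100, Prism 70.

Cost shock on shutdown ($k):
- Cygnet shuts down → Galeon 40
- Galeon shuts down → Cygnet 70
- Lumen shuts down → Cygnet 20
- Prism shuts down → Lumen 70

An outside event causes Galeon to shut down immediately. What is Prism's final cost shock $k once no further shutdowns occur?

Round 1 — Galeon shuts down (initial).
  Cygnet: +70 → 70 ≥ 70
Round 2 — Cygnet shuts down.
No further shutdowns.

0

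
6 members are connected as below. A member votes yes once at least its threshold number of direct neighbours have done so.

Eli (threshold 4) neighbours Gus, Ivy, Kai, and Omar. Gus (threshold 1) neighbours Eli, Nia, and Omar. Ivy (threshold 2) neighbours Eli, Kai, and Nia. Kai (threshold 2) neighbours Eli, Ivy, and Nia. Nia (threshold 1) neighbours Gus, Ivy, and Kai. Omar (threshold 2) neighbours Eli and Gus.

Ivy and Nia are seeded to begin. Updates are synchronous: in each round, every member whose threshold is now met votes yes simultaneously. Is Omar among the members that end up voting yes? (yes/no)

Round 1 — Ivy, Nia vote yes (initial).
Round 2 — checking thresholds:
  Eli: 1 of 4 neighbours < 4, not yet.
  Gus: 1 of 3 neighbours ≥ 1, votes yes.
  Kai: 2 of 3 neighbours ≥ 2, votes yes.
Round 3 — no new yes votes; cascade stops.

no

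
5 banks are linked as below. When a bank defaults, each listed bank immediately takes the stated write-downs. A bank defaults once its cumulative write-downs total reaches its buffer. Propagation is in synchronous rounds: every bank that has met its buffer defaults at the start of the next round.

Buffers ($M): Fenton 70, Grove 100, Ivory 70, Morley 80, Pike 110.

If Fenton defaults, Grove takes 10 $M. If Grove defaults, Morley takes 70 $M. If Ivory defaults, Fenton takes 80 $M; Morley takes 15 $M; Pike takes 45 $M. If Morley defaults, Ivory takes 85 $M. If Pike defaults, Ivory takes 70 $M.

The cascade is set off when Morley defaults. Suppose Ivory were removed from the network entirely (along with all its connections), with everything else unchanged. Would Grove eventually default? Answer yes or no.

With Ivory removed:
Round 1 — Morley defaults (initial).
No further defaults.

no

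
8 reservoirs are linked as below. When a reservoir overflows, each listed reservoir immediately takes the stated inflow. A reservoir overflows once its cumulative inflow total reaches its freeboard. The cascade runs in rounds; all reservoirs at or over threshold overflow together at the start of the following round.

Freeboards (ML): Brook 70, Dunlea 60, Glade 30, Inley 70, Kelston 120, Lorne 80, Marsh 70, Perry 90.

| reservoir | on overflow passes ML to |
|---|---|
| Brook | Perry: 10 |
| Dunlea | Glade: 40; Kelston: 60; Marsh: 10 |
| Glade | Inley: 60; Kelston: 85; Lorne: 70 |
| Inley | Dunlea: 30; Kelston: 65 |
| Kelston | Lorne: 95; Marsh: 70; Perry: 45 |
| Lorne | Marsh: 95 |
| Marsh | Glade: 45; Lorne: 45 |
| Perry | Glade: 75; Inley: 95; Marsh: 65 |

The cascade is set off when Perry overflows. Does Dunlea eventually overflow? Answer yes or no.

Round 1 — Perry overflows (initial).
  Glade: +75 → 75 ≥ 30
  Inley: +95 → 95 ≥ 70
  Marsh: +65 → 65 < 70
Round 2 — Glade, Inley overflow.
  Dunlea: +30 → 30 < 60
  Kelston: +85+65 → 150 ≥ 120
  Lorne: +70 → 70 < 80
Round 3 — Kelston overflows.
  Lorne: +95 → 165 ≥ 80
  Marsh: +70 → 135 ≥ 70
Round 4 — Lorne, Marsh overflow.
No further overflows.

no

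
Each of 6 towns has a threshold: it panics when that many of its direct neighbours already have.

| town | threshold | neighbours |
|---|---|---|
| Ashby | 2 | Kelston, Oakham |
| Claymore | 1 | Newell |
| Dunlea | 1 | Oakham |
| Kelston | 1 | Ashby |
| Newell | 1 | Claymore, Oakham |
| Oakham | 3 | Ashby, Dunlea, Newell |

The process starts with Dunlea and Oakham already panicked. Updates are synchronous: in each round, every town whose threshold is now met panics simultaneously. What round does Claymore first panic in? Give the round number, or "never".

3

Round 1 — Dunlea, Oakham panic (initial).
Round 2 — checking thresholds:
  Ashby: 1 of 2 neighbours < 2, holds.
  Newell: 1 of 2 neighbours ≥ 1, panics.
Round 3 — checking thresholds:
  Ashby: 1 of 2 neighbours < 2, holds.
  Claymore: 1 of 1 neighbours ≥ 1, panics.
Round 4 — no new panics; cascade stops.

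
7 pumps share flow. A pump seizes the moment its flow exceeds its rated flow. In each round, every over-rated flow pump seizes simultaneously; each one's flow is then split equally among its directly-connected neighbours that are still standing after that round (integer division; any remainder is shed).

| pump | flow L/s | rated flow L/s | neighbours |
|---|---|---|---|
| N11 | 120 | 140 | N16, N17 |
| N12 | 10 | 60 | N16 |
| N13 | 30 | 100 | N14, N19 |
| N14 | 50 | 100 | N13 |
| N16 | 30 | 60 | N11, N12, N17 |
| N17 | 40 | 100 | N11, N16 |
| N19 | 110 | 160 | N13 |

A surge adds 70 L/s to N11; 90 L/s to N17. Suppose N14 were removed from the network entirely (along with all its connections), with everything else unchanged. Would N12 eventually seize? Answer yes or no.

With N14 removed:
Round 1 — N11 at 190 > 140; N17 at 130 > 100. N11, N17 seize.
  N11 sheds 190 L/s to N16: 190 each.
    N16: 30+190 = 220 > 60
  N17 sheds 130 L/s to N16: 130 each.
    N16: 220+130 = 350 > 60
Round 2 — N16 seizes.
  N16 sheds 350 L/s to N12: 350 each.
    N12: 10+350 = 360 > 60
Round 3 — N12 seizes.
  N12 sheds 360 L/s: no online neighbours, lost.
No further seizures.

yes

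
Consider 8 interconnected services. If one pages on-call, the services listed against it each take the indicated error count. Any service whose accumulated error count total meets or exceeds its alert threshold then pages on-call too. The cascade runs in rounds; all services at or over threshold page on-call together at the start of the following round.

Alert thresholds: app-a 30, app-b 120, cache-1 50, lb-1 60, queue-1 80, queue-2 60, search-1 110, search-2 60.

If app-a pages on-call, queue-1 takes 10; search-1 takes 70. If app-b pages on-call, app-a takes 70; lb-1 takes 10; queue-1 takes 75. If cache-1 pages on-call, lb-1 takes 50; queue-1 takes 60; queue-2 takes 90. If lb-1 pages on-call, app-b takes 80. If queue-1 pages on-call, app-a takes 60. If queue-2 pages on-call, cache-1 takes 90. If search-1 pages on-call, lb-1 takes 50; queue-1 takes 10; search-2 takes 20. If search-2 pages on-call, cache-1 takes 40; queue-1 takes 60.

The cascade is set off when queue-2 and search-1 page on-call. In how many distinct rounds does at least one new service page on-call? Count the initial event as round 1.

3

Round 1 — queue-2, search-1 page on-call (initial).
  cache-1: +90 → 90 ≥ 50
  lb-1: +50 → 50 < 60
  queue-1: +10 → 10 < 80
  search-2: +20 → 20 < 60
Round 2 — cache-1 pages on-call.
  lb-1: +50 → 100 ≥ 60
  queue-1: +60 → 70 < 80
Round 3 — lb-1 pages on-call.
  app-b: +80 → 80 < 120
No further pages.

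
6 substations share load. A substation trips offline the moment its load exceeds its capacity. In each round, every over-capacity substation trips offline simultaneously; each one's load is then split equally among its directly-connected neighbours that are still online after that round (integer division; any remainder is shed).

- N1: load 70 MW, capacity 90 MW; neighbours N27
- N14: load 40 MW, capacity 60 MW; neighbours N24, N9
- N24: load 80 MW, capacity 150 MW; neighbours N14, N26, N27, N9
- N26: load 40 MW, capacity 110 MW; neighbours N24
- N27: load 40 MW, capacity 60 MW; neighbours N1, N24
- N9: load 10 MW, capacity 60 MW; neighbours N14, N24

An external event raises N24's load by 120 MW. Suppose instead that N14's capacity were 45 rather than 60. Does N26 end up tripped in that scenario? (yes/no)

With N14's capacity at 45:
Round 1 — N24 at 200 > 150. N24 trips offline.
  N24 sheds 200 MW to N14, N26, N27, N9: 50 each.
    N14: 40+50 = 90 > 45
    N26: 40+50 = 90 ≤ 110
    N27: 40+50 = 90 > 60
    N9: 10+50 = 60 ≤ 60
Round 2 — N14, N27 trip offline.
  N14 sheds 90 MW to N9: 90 each.
    N9: 60+90 = 150 > 60
  N27 sheds 90 MW to N1: 90 each.
    N1: 70+90 = 160 > 90
Round 3 — N1, N9 trip offline.
  N1 sheds 160 MW: no online neighbours, lost.
  N9 sheds 150 MW: no online neighbours, lost.
No further trips.

no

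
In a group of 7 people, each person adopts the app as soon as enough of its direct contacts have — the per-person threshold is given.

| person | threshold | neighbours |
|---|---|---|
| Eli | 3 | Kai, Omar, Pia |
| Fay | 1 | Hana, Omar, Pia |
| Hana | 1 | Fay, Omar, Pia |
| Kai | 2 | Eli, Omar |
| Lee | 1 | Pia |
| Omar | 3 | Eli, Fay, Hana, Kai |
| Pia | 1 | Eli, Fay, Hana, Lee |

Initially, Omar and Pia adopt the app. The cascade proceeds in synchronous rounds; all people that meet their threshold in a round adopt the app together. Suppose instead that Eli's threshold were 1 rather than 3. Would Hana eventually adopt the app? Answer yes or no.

yes

With Eli's threshold at 1:
Round 1 — Omar, Pia adopt the app (initial).
Round 2 — checking thresholds:
  Eli: 2 of 3 neighbours ≥ 1, adopts the app.
  Fay: 2 of 3 neighbours ≥ 1, adopts the app.
  Hana: 2 of 3 neighbours ≥ 1, adopts the app.
  Kai: 1 of 2 neighbours < 2, holds.
  Lee: 1 of 1 neighbours ≥ 1, adopts the app.
Round 3 — checking thresholds:
  Kai: 2 of 2 neighbours ≥ 2, adopts the app.
Round 4 — no new adoptions; cascade stops.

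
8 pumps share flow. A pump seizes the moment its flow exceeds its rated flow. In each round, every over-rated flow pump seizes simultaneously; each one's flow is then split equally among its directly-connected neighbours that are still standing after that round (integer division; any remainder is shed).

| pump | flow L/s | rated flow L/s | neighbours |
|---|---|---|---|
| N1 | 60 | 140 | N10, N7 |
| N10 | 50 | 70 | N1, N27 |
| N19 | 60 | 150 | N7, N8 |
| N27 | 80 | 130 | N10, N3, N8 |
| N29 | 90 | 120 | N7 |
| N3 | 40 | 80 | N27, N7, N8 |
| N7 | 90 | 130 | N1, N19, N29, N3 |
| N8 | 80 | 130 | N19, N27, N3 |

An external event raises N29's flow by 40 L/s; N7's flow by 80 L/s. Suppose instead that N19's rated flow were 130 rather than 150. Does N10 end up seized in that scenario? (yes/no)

no

With N19's rated flow at 130:
Round 1 — N29 at 130 > 120; N7 at 170 > 130. N29, N7 seize.
  N29 sheds 130 L/s: no online neighbours, lost.
  N7 sheds 170 L/s to N1, N19, N3: 56 each (2 lost).
    N1: 60+56 = 116 ≤ 140
    N19: 60+56 = 116 ≤ 130
    N3: 40+56 = 96 > 80
Round 2 — N3 seizes.
  N3 sheds 96 L/s to N27, N8: 48 each.
    N27: 80+48 = 128 ≤ 130
    N8: 80+48 = 128 ≤ 130
No further seizures.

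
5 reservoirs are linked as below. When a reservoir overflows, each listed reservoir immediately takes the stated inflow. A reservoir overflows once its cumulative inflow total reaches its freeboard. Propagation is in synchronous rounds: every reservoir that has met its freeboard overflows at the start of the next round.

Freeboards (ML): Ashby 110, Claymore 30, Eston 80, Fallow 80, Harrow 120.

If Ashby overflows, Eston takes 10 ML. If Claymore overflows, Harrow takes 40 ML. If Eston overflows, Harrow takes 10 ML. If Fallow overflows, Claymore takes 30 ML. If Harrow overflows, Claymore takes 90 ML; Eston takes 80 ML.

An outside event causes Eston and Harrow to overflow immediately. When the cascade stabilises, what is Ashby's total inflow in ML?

Round 1 — Eston, Harrow overflow (initial).
  Claymore: +90 → 90 ≥ 30
Round 2 — Claymore overflows.
No further overflows.

0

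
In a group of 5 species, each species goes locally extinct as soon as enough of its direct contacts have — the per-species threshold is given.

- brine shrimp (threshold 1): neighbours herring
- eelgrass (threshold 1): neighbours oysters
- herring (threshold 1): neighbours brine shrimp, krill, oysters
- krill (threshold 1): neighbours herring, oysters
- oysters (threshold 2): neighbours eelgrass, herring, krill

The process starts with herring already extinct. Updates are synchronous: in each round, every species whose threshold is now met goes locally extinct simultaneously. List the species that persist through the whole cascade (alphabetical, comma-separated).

Round 1 — herring goes locally extinct (initial).
Round 2 — checking thresholds:
  brine shrimp: 1 of 1 neighbours ≥ 1, goes locally extinct.
  krill: 1 of 2 neighbours ≥ 1, goes locally extinct.
  oysters: 1 of 3 neighbours < 2, not yet.
Round 3 — checking thresholds:
  oysters: 2 of 3 neighbours ≥ 2, goes locally extinct.
Round 4 — checking thresholds:
  eelgrass: 1 of 1 neighbours ≥ 1, goes locally extinct.
Round 5 — no new extinctions; cascade stops.

none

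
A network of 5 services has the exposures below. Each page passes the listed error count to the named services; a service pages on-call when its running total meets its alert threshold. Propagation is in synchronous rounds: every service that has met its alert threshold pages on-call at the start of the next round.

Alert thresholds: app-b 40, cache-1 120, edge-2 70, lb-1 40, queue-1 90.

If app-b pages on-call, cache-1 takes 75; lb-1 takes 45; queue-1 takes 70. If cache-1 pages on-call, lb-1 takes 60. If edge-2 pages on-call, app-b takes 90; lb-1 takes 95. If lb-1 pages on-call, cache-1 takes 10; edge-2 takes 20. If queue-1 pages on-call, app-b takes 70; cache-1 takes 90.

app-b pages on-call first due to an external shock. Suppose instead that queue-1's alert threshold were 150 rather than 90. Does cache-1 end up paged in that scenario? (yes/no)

With queue-1's alert threshold at 150:
Round 1 — app-b pages on-call (initial).
  cache-1: +75 → 75 < 120
  lb-1: +45 → 45 ≥ 40
  queue-1: +70 → 70 < 150
Round 2 — lb-1 pages on-call.
  cache-1: +10 → 85 < 120
  edge-2: +20 → 20 < 70
No further pages.

no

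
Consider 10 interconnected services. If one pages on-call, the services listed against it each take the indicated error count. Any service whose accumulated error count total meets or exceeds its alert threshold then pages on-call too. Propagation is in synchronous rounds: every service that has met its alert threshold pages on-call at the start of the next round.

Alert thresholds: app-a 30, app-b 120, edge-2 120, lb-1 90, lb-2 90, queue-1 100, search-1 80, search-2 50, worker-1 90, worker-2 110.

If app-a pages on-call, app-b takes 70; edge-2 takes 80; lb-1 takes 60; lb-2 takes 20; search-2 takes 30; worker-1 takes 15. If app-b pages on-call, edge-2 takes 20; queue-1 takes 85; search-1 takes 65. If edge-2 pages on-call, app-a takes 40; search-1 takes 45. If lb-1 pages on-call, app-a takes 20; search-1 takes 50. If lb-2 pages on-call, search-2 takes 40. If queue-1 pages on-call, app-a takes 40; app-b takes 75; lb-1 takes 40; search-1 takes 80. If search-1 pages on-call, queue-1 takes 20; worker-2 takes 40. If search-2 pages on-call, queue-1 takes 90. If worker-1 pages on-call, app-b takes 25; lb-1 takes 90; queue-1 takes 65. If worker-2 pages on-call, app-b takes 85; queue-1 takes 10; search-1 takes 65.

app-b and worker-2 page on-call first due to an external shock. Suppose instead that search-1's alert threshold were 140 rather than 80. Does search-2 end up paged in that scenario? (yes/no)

With search-1's alert threshold at 140:
Round 1 — app-b, worker-2 page on-call (initial).
  edge-2: +20 → 20 < 120
  queue-1: +85+10 → 95 < 100
  search-1: +65+65 → 130 < 140
No further pages.

no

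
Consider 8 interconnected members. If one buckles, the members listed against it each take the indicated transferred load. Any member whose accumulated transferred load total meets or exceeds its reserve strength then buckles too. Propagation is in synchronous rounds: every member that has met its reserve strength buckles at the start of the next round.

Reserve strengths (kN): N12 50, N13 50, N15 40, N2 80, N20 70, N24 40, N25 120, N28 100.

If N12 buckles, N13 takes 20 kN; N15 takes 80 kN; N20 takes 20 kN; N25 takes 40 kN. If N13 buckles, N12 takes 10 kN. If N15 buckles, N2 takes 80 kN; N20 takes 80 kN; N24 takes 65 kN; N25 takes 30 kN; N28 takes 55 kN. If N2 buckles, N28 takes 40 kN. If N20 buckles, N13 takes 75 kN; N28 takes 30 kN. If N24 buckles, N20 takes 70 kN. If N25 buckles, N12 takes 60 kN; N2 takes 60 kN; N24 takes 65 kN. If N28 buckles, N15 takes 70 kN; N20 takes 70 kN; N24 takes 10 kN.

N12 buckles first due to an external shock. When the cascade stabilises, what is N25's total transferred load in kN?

70

Round 1 — N12 buckles (initial).
  N13: +20 → 20 < 50
  N15: +80 → 80 ≥ 40
  N20: +20 → 20 < 70
  N25: +40 → 40 < 120
Round 2 — N15 buckles.
  N2: +80 → 80 ≥ 80
  N20: +80 → 100 ≥ 70
  N24: +65 → 65 ≥ 40
  N25: +30 → 70 < 120
  N28: +55 → 55 < 100
Round 3 — N2, N20, N24 buckle.
  N13: +75 → 95 ≥ 50
  N28: +40+30 → 125 ≥ 100
Round 4 — N13, N28 buckle.
No further bucklings.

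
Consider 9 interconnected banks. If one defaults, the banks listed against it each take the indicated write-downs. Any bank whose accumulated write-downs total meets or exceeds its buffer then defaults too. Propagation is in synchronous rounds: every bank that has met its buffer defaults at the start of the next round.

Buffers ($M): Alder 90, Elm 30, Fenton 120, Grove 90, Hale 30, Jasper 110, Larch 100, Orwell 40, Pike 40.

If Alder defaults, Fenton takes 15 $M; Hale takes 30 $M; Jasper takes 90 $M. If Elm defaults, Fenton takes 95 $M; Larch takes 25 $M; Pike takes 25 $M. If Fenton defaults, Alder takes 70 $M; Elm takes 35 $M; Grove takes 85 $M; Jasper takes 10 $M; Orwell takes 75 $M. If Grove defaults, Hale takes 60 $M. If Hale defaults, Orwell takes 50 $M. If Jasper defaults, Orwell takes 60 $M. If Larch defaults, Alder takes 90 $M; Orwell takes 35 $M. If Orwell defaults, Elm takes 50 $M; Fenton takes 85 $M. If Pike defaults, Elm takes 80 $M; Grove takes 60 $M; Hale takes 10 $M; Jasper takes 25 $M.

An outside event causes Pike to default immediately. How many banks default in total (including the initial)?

2

Round 1 — Pike defaults (initial).
  Elm: +80 → 80 ≥ 30
  Grove: +60 → 60 < 90
  Hale: +10 → 10 < 30
  Jasper: +25 → 25 < 110
Round 2 — Elm defaults.
  Fenton: +95 → 95 < 120
  Larch: +25 → 25 < 100
No further defaults.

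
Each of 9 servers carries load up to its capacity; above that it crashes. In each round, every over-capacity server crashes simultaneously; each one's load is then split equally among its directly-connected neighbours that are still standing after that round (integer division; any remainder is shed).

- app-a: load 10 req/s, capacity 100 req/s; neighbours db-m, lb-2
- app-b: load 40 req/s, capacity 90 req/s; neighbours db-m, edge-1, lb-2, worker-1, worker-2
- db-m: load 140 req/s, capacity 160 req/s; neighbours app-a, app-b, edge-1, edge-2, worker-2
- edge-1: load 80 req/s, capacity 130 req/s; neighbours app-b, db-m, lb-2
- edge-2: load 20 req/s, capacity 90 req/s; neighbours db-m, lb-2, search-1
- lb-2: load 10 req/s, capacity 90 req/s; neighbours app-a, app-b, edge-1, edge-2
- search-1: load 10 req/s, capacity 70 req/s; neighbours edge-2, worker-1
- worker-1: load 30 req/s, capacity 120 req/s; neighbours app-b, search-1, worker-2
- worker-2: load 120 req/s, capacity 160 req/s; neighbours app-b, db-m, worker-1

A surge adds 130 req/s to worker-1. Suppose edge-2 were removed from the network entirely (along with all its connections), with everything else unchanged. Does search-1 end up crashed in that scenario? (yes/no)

no

With edge-2 removed:
Round 1 — worker-1 at 160 > 120. worker-1 crashes.
  worker-1 sheds 160 req/s to app-b, search-1, worker-2: 53 each (1 lost).
    app-b: 40+53 = 93 > 90
    search-1: 10+53 = 63 ≤ 70
    worker-2: 120+53 = 173 > 160
Round 2 — app-b, worker-2 crash.
  app-b sheds 93 req/s to db-m, edge-1, lb-2: 31 each.
    db-m: 140+31 = 171 > 160
    edge-1: 80+31 = 111 ≤ 130
    lb-2: 10+31 = 41 ≤ 90
  worker-2 sheds 173 req/s to db-m: 173 each.
    db-m: 171+173 = 344 > 160
Round 3 — db-m crashes.
  db-m sheds 344 req/s to app-a, edge-1: 172 each.
    app-a: 10+172 = 182 > 100
    edge-1: 111+172 = 283 > 130
Round 4 — app-a, edge-1 crash.
  app-a sheds 182 req/s to lb-2: 182 each.
    lb-2: 41+182 = 223 > 90
  edge-1 sheds 283 req/s to lb-2: 283 each.
    lb-2: 223+283 = 506 > 90
Round 5 — lb-2 crashes.
  lb-2 sheds 506 req/s: no online neighbours, lost.
No further crashes.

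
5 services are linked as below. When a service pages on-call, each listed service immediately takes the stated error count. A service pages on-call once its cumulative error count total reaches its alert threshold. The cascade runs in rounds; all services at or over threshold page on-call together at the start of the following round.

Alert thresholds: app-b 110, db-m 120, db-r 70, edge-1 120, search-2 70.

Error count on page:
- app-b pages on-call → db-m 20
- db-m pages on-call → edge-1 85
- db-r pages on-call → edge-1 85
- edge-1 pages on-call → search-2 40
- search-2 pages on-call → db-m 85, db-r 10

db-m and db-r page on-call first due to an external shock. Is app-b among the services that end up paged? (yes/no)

Round 1 — db-m, db-r page on-call (initial).
  edge-1: +85+85 → 170 ≥ 120
Round 2 — edge-1 pages on-call.
  search-2: +40 → 40 < 70
No further pages.

no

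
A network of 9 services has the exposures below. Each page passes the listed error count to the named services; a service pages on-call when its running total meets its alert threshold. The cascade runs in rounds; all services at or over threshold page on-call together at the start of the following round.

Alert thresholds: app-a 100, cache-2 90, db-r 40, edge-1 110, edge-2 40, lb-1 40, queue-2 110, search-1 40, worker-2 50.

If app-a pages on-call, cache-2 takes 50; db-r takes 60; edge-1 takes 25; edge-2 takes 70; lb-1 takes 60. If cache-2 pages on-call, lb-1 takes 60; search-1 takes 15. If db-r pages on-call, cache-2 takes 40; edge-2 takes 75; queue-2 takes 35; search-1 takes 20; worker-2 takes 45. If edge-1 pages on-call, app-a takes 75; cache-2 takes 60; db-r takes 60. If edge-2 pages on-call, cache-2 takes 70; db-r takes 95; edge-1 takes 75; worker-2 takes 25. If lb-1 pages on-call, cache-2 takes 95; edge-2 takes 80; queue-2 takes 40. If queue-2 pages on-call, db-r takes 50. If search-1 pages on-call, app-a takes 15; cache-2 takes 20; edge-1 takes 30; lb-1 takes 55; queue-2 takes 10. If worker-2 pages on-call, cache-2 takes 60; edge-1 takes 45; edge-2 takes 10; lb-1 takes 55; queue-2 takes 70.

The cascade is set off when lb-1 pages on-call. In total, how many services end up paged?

7

Round 1 — lb-1 pages on-call (initial).
  cache-2: +95 → 95 ≥ 90
  edge-2: +80 → 80 ≥ 40
  queue-2: +40 → 40 < 110
Round 2 — cache-2, edge-2 page on-call.
  db-r: +95 → 95 ≥ 40
  edge-1: +75 → 75 < 110
  search-1: +15 → 15 < 40
  worker-2: +25 → 25 < 50
Round 3 — db-r pages on-call.
  queue-2: +35 → 75 < 110
  search-1: +20 → 35 < 40
  worker-2: +45 → 70 ≥ 50
Round 4 — worker-2 pages on-call.
  edge-1: +45 → 120 ≥ 110
  queue-2: +70 → 145 ≥ 110
Round 5 — edge-1, queue-2 page on-call.
  app-a: +75 → 75 < 100
No further pages.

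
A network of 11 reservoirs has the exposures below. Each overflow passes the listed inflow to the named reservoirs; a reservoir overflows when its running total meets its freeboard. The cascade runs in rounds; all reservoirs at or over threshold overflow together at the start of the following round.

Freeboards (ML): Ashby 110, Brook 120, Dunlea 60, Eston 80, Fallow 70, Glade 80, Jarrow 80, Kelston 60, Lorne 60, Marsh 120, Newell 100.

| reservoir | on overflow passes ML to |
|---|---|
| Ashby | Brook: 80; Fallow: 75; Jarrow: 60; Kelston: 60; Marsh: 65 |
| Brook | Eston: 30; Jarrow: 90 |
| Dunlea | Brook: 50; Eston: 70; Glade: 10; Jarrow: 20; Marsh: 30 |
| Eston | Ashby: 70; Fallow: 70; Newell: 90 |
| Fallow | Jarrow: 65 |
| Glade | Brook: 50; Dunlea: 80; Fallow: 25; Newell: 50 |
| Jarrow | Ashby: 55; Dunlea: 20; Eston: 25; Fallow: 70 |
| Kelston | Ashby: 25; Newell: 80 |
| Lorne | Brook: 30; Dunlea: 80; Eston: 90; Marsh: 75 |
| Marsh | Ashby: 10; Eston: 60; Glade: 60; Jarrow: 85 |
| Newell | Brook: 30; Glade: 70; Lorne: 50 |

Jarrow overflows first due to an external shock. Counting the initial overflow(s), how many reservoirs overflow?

Round 1 — Jarrow overflows (initial).
  Ashby: +55 → 55 < 110
  Dunlea: +20 → 20 < 60
  Eston: +25 → 25 < 80
  Fallow: +70 → 70 ≥ 70
Round 2 — Fallow overflows.
No further overflows.

2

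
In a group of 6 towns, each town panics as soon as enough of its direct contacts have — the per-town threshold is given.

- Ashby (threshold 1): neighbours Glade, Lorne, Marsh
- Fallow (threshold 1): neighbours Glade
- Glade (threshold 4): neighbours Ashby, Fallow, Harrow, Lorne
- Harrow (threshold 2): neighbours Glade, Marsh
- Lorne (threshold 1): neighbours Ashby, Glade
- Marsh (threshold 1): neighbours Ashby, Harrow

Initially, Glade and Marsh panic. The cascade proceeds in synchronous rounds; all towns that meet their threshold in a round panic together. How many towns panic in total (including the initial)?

6

Round 1 — Glade, Marsh panic (initial).
Round 2 — checking thresholds:
  Ashby: 2 of 3 neighbours ≥ 1, panics.
  Fallow: 1 of 1 neighbours ≥ 1, panics.
  Harrow: 2 of 2 neighbours ≥ 2, panics.
  Lorne: 1 of 2 neighbours ≥ 1, panics.
Round 3 — no new panics; cascade stops.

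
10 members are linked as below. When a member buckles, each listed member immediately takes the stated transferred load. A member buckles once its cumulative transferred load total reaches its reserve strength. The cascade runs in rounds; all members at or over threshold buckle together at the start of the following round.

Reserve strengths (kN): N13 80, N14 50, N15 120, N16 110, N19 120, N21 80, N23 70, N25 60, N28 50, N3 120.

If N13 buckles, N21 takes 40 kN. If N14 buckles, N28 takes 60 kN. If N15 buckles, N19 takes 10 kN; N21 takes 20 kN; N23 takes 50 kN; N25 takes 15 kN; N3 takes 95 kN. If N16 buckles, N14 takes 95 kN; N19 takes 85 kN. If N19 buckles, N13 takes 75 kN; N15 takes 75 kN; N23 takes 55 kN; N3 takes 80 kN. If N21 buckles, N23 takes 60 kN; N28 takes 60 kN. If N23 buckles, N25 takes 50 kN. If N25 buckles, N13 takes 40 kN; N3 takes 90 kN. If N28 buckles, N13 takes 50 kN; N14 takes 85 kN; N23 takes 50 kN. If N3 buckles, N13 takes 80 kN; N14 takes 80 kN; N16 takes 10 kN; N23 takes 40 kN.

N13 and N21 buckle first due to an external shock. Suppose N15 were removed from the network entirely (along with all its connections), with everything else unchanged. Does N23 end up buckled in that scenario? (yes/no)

yes

With N15 removed:
Round 1 — N13, N21 buckle (initial).
  N23: +60 → 60 < 70
  N28: +60 → 60 ≥ 50
Round 2 — N28 buckles.
  N14: +85 → 85 ≥ 50
  N23: +50 → 110 ≥ 70
Round 3 — N14, N23 buckle.
  N25: +50 → 50 < 60
No further bucklings.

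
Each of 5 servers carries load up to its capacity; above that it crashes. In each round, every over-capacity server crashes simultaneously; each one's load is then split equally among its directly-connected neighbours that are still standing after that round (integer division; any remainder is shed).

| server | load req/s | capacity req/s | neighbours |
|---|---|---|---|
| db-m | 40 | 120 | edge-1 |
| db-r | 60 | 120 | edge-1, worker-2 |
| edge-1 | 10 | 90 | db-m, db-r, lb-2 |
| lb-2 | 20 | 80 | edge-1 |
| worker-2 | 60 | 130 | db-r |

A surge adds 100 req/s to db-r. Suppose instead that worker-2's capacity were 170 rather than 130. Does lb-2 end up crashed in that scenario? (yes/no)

With worker-2's capacity at 170:
Round 1 — db-r at 160 > 120. db-r crashes.
  db-r sheds 160 req/s to edge-1, worker-2: 80 each.
    edge-1: 10+80 = 90 ≤ 90
    worker-2: 60+80 = 140 ≤ 170
No further crashes.

no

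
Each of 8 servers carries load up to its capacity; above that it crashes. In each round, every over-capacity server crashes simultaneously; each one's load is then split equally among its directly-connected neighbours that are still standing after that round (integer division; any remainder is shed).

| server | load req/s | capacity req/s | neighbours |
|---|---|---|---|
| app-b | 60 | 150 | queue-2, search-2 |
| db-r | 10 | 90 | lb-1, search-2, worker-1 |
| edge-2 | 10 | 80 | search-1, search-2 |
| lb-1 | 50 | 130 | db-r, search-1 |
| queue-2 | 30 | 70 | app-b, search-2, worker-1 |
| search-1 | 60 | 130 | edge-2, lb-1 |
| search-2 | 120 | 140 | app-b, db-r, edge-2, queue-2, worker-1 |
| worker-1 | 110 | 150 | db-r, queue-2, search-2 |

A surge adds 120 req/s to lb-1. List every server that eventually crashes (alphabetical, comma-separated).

app-b, db-r, edge-2, lb-1, queue-2, search-1, search-2, worker-1

Round 1 — lb-1 at 170 > 130. lb-1 crashes.
  lb-1 sheds 170 req/s to db-r, search-1: 85 each.
    db-r: 10+85 = 95 > 90
    search-1: 60+85 = 145 > 130
Round 2 — db-r, search-1 crash.
  db-r sheds 95 req/s to search-2, worker-1: 47 each (1 lost).
    search-2: 120+47 = 167 > 140
    worker-1: 110+47 = 157 > 150
  search-1 sheds 145 req/s to edge-2: 145 each.
    edge-2: 10+145 = 155 > 80
Round 3 — edge-2, search-2, worker-1 crash.
  edge-2 sheds 155 req/s: no online neighbours, lost.
  search-2 sheds 167 req/s to app-b, queue-2: 83 each (1 lost).
    app-b: 60+83 = 143 ≤ 150
    queue-2: 30+83 = 113 > 70
  worker-1 sheds 157 req/s to queue-2: 157 each.
    queue-2: 113+157 = 270 > 70
Round 4 — queue-2 crashes.
  queue-2 sheds 270 req/s to app-b: 270 each.
    app-b: 143+270 = 413 > 150
Round 5 — app-b crashes.
  app-b sheds 413 req/s: no online neighbours, lost.
No further crashes.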